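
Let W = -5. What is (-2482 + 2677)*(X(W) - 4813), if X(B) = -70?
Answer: -952185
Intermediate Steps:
(-2482 + 2677)*(X(W) - 4813) = (-2482 + 2677)*(-70 - 4813) = 195*(-4883) = -952185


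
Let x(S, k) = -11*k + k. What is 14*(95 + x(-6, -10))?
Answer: 2730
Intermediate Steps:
x(S, k) = -10*k
14*(95 + x(-6, -10)) = 14*(95 - 10*(-10)) = 14*(95 + 100) = 14*195 = 2730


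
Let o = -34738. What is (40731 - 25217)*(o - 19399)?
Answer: -839881418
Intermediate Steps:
(40731 - 25217)*(o - 19399) = (40731 - 25217)*(-34738 - 19399) = 15514*(-54137) = -839881418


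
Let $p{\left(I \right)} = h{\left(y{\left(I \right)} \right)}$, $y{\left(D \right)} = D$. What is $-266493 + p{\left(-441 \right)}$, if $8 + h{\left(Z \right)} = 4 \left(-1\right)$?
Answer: $-266505$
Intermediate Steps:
$h{\left(Z \right)} = -12$ ($h{\left(Z \right)} = -8 + 4 \left(-1\right) = -8 - 4 = -12$)
$p{\left(I \right)} = -12$
$-266493 + p{\left(-441 \right)} = -266493 - 12 = -266505$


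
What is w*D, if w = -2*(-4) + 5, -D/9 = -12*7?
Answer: 9828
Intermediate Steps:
D = 756 (D = -(-108)*7 = -9*(-84) = 756)
w = 13 (w = 8 + 5 = 13)
w*D = 13*756 = 9828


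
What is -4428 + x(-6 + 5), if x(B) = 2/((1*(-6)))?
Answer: -13285/3 ≈ -4428.3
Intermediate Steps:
x(B) = -⅓ (x(B) = 2/(-6) = 2*(-⅙) = -⅓)
-4428 + x(-6 + 5) = -4428 - ⅓ = -13285/3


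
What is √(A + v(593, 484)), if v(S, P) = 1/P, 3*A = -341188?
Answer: I*√495404967/66 ≈ 337.24*I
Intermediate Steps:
A = -341188/3 (A = (⅓)*(-341188) = -341188/3 ≈ -1.1373e+5)
√(A + v(593, 484)) = √(-341188/3 + 1/484) = √(-165134989/1452) = I*√495404967/66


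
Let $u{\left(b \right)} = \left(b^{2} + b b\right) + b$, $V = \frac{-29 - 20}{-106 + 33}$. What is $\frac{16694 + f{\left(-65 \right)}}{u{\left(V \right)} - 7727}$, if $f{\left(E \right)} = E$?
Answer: $- \frac{3852867}{1789948} \approx -2.1525$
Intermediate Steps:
$V = \frac{49}{73}$ ($V = - \frac{49}{-73} = \left(-49\right) \left(- \frac{1}{73}\right) = \frac{49}{73} \approx 0.67123$)
$u{\left(b \right)} = b + 2 b^{2}$ ($u{\left(b \right)} = \left(b^{2} + b^{2}\right) + b = 2 b^{2} + b = b + 2 b^{2}$)
$\frac{16694 + f{\left(-65 \right)}}{u{\left(V \right)} - 7727} = \frac{16694 - 65}{\frac{49 \left(1 + 2 \cdot \frac{49}{73}\right)}{73} - 7727} = \frac{16629}{\frac{49 \left(1 + \frac{98}{73}\right)}{73} - 7727} = \frac{16629}{\frac{49}{73} \cdot \frac{171}{73} - 7727} = \frac{16629}{\frac{8379}{5329} - 7727} = \frac{16629}{- \frac{41168804}{5329}} = 16629 \left(- \frac{5329}{41168804}\right) = - \frac{3852867}{1789948}$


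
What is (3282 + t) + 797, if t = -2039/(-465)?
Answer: 1898774/465 ≈ 4083.4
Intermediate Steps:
t = 2039/465 (t = -2039*(-1/465) = 2039/465 ≈ 4.3849)
(3282 + t) + 797 = (3282 + 2039/465) + 797 = 1528169/465 + 797 = 1898774/465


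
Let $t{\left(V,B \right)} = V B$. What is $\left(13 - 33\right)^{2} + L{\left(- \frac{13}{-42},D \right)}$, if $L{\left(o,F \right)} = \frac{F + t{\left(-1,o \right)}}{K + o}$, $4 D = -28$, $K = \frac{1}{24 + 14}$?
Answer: $\frac{101367}{268} \approx 378.23$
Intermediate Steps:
$t{\left(V,B \right)} = B V$
$K = \frac{1}{38} \approx 0.026316$
$D = -7$ ($D = \frac{1}{4} \left(-28\right) = -7$)
$L{\left(o,F \right)} = \frac{F - o}{\frac{1}{38} + o}$ ($L{\left(o,F \right)} = \frac{F + o \left(-1\right)}{\frac{1}{38} + o} = \frac{F - o}{\frac{1}{38} + o}$)
$\left(13 - 33\right)^{2} + L{\left(- \frac{13}{-42},D \right)} = \left(13 - 33\right)^{2} + \frac{38 \left(-7 - - \frac{13}{-42}\right)}{1 + 38 \left(- \frac{13}{-42}\right)} = \left(-20\right)^{2} + \frac{38 \left(-7 - \left(-13\right) \left(- \frac{1}{42}\right)\right)}{1 + 38 \left(\left(-13\right) \left(- \frac{1}{42}\right)\right)} = 400 + \frac{38 \left(-7 - \frac{13}{42}\right)}{1 + 38 \cdot \frac{13}{42}} = 400 + \frac{38 \left(-7 - \frac{13}{42}\right)}{1 + \frac{247}{21}} = 400 + 38 \frac{1}{\frac{268}{21}} \left(- \frac{307}{42}\right) = 400 + 38 \cdot \frac{21}{268} \left(- \frac{307}{42}\right) = 400 - \frac{5833}{268} = \frac{101367}{268}$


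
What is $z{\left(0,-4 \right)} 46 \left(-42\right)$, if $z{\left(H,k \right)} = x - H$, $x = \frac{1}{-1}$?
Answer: $1932$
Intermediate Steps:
$x = -1$
$z{\left(H,k \right)} = -1 - H$
$z{\left(0,-4 \right)} 46 \left(-42\right) = \left(-1 - 0\right) 46 \left(-42\right) = \left(-1 + 0\right) 46 \left(-42\right) = \left(-1\right) 46 \left(-42\right) = \left(-46\right) \left(-42\right) = 1932$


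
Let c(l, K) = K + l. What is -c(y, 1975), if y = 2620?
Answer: -4595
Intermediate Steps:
-c(y, 1975) = -(1975 + 2620) = -1*4595 = -4595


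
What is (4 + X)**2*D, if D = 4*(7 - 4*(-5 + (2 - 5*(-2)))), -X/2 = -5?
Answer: -16464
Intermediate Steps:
X = 10 (X = -2*(-5) = 10)
D = -84 (D = 4*(7 - 4*(-5 + (2 + 10))) = 4*(7 - 4*(-5 + 12)) = 4*(7 - 4*7) = 4*(7 - 28) = 4*(-21) = -84)
(4 + X)**2*D = (4 + 10)**2*(-84) = 14**2*(-84) = 196*(-84) = -16464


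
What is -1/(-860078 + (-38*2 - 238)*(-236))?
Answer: 1/785974 ≈ 1.2723e-6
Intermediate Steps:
-1/(-860078 + (-38*2 - 238)*(-236)) = -1/(-860078 + (-76 - 238)*(-236)) = -1/(-860078 - 314*(-236)) = -1/(-860078 + 74104) = -1/(-785974) = -1*(-1/785974) = 1/785974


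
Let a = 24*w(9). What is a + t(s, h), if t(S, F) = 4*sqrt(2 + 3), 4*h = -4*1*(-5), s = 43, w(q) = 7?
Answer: 168 + 4*sqrt(5) ≈ 176.94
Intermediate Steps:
h = 5 (h = (-4*1*(-5))/4 = (-4*(-5))/4 = (1/4)*20 = 5)
t(S, F) = 4*sqrt(5)
a = 168 (a = 24*7 = 168)
a + t(s, h) = 168 + 4*sqrt(5)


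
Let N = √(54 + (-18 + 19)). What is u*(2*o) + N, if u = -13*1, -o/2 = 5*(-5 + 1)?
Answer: -1040 + √55 ≈ -1032.6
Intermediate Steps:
o = 40 (o = -10*(-5 + 1) = -10*(-4) = -2*(-20) = 40)
N = √55 (N = √(54 + 1) = √55 ≈ 7.4162)
u = -13
u*(2*o) + N = -26*40 + √55 = -13*80 + √55 = -1040 + √55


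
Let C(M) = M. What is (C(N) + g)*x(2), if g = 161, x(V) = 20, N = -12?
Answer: 2980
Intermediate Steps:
(C(N) + g)*x(2) = (-12 + 161)*20 = 149*20 = 2980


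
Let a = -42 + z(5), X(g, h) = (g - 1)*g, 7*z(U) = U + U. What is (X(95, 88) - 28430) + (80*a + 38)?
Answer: -158954/7 ≈ -22708.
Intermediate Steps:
z(U) = 2*U/7 (z(U) = (U + U)/7 = (2*U)/7 = 2*U/7)
X(g, h) = g*(-1 + g) (X(g, h) = (-1 + g)*g = g*(-1 + g))
a = -284/7 (a = -42 + (2/7)*5 = -42 + 10/7 = -284/7 ≈ -40.571)
(X(95, 88) - 28430) + (80*a + 38) = (95*(-1 + 95) - 28430) + (80*(-284/7) + 38) = (95*94 - 28430) + (-22720/7 + 38) = (8930 - 28430) - 22454/7 = -19500 - 22454/7 = -158954/7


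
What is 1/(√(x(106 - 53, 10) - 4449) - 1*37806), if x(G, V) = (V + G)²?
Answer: -6301/238215686 - I*√30/357323529 ≈ -2.6451e-5 - 1.5328e-8*I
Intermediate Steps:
x(G, V) = (G + V)²
1/(√(x(106 - 53, 10) - 4449) - 1*37806) = 1/(√(((106 - 53) + 10)² - 4449) - 1*37806) = 1/(√((53 + 10)² - 4449) - 37806) = 1/(√(63² - 4449) - 37806) = 1/(√(3969 - 4449) - 37806) = 1/(√(-480) - 37806) = 1/(4*I*√30 - 37806) = 1/(-37806 + 4*I*√30)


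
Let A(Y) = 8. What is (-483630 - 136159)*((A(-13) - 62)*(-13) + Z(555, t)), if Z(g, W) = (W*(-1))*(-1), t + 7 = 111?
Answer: -499549934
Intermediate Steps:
t = 104 (t = -7 + 111 = 104)
Z(g, W) = W (Z(g, W) = -W*(-1) = W)
(-483630 - 136159)*((A(-13) - 62)*(-13) + Z(555, t)) = (-483630 - 136159)*((8 - 62)*(-13) + 104) = -619789*(-54*(-13) + 104) = -619789*(702 + 104) = -619789*806 = -499549934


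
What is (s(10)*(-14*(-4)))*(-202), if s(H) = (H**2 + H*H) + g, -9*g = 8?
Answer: -20271104/9 ≈ -2.2523e+6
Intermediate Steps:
g = -8/9 (g = -1/9*8 = -8/9 ≈ -0.88889)
s(H) = -8/9 + 2*H**2 (s(H) = (H**2 + H*H) - 8/9 = (H**2 + H**2) - 8/9 = 2*H**2 - 8/9 = -8/9 + 2*H**2)
(s(10)*(-14*(-4)))*(-202) = ((-8/9 + 2*10**2)*(-14*(-4)))*(-202) = ((-8/9 + 2*100)*56)*(-202) = ((-8/9 + 200)*56)*(-202) = ((1792/9)*56)*(-202) = (100352/9)*(-202) = -20271104/9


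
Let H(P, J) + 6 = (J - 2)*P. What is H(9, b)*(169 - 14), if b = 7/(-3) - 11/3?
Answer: -12090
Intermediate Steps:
b = -6 (b = 7*(-⅓) - 11*⅓ = -7/3 - 11/3 = -6)
H(P, J) = -6 + P*(-2 + J) (H(P, J) = -6 + (J - 2)*P = -6 + (-2 + J)*P = -6 + P*(-2 + J))
H(9, b)*(169 - 14) = (-6 - 2*9 - 6*9)*(169 - 14) = (-6 - 18 - 54)*155 = -78*155 = -12090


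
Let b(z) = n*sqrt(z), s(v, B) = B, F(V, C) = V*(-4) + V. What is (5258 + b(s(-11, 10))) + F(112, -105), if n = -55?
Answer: 4922 - 55*sqrt(10) ≈ 4748.1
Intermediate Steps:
F(V, C) = -3*V (F(V, C) = -4*V + V = -3*V)
b(z) = -55*sqrt(z)
(5258 + b(s(-11, 10))) + F(112, -105) = (5258 - 55*sqrt(10)) - 3*112 = (5258 - 55*sqrt(10)) - 336 = 4922 - 55*sqrt(10)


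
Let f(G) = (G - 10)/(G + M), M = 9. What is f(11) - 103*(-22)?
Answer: 45321/20 ≈ 2266.1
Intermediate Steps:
f(G) = (-10 + G)/(9 + G) (f(G) = (G - 10)/(G + 9) = (-10 + G)/(9 + G))
f(11) - 103*(-22) = (-10 + 11)/(9 + 11) - 103*(-22) = 1/20 + 2266 = 45321/20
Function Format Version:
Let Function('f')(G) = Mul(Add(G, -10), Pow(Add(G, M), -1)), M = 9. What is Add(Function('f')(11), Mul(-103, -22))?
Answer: Rational(45321, 20) ≈ 2266.1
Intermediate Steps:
Function('f')(G) = Mul(Pow(Add(9, G), -1), Add(-10, G)) (Function('f')(G) = Mul(Add(G, -10), Pow(Add(G, 9), -1)) = Mul(Add(-10, G), Pow(Add(9, G), -1)) = Mul(Pow(Add(9, G), -1), Add(-10, G)))
Add(Function('f')(11), Mul(-103, -22)) = Add(Mul(Pow(Add(9, 11), -1), Add(-10, 11)), Mul(-103, -22)) = Add(Mul(Pow(20, -1), 1), 2266) = Add(Mul(Rational(1, 20), 1), 2266) = Add(Rational(1, 20), 2266) = Rational(45321, 20)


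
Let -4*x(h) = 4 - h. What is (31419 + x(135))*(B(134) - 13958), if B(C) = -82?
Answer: -441582570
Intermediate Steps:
x(h) = -1 + h/4 (x(h) = -(4 - h)/4 = -1 + h/4)
(31419 + x(135))*(B(134) - 13958) = (31419 + (-1 + (¼)*135))*(-82 - 13958) = (31419 + (-1 + 135/4))*(-14040) = (31419 + 131/4)*(-14040) = (125807/4)*(-14040) = -441582570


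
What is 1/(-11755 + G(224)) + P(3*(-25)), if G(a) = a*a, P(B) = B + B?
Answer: -5763149/38421 ≈ -150.00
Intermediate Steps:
P(B) = 2*B
G(a) = a²
1/(-11755 + G(224)) + P(3*(-25)) = 1/(-11755 + 224²) + 2*(3*(-25)) = 1/(-11755 + 50176) + 2*(-75) = 1/38421 - 150 = -5763149/38421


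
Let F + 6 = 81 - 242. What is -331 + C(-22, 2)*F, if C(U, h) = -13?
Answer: 1840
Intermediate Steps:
F = -167 (F = -6 + (81 - 242) = -6 - 161 = -167)
-331 + C(-22, 2)*F = -331 - 13*(-167) = -331 + 2171 = 1840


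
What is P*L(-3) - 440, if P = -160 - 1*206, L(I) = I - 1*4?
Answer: 2122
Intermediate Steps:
L(I) = -4 + I (L(I) = I - 4 = -4 + I)
P = -366 (P = -160 - 206 = -366)
P*L(-3) - 440 = -366*(-4 - 3) - 440 = -366*(-7) - 440 = 2562 - 440 = 2122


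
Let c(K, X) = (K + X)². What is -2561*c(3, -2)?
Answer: -2561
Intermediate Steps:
-2561*c(3, -2) = -2561*(3 - 2)² = -2561*1² = -2561*1 = -2561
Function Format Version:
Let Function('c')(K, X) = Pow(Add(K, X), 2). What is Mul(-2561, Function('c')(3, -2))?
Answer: -2561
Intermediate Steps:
Mul(-2561, Function('c')(3, -2)) = Mul(-2561, Pow(Add(3, -2), 2)) = Mul(-2561, Pow(1, 2)) = Mul(-2561, 1) = -2561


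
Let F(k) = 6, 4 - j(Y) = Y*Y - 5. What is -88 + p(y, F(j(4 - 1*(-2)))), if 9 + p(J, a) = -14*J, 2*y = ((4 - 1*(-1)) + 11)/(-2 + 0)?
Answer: -41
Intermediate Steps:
j(Y) = 9 - Y**2 (j(Y) = 4 - (Y*Y - 5) = 4 - (Y**2 - 5) = 4 - (-5 + Y**2) = 4 + (5 - Y**2) = 9 - Y**2)
y = -4 (y = (((4 - 1*(-1)) + 11)/(-2 + 0))/2 = (((4 + 1) + 11)/(-2))/2 = ((5 + 11)*(-1/2))/2 = (16*(-1/2))/2 = (1/2)*(-8) = -4)
p(J, a) = -9 - 14*J
-88 + p(y, F(j(4 - 1*(-2)))) = -88 + (-9 - 14*(-4)) = -88 + (-9 + 56) = -88 + 47 = -41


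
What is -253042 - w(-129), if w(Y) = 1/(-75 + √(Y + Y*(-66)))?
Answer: -46559733/184 - √8385/2760 ≈ -2.5304e+5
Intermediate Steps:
w(Y) = 1/(-75 + √65*√(-Y)) (w(Y) = 1/(-75 + √(Y - 66*Y)) = 1/(-75 + √(-65*Y)) = 1/(-75 + √65*√(-Y)))
-253042 - w(-129) = -253042 - 1/(-75 + √65*√(-1*(-129))) = -253042 - 1/(-75 + √65*√129) = -253042 - 1/(-75 + √8385)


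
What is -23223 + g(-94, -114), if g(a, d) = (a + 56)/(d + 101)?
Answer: -301861/13 ≈ -23220.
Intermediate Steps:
g(a, d) = (56 + a)/(101 + d)
-23223 + g(-94, -114) = -23223 + (56 - 94)/(101 - 114) = -23223 - 38/(-13) = -23223 - 1/13*(-38) = -23223 + 38/13 = -301861/13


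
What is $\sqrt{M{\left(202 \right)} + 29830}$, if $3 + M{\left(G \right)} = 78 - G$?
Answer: $\sqrt{29703} \approx 172.35$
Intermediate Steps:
$M{\left(G \right)} = 75 - G$ ($M{\left(G \right)} = -3 - \left(-78 + G\right) = 75 - G$)
$\sqrt{M{\left(202 \right)} + 29830} = \sqrt{\left(75 - 202\right) + 29830} = \sqrt{-127 + 29830} = \sqrt{29703}$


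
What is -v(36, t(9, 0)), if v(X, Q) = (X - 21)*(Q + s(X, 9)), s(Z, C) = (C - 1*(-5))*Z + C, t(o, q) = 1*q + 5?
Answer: -7770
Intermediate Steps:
t(o, q) = 5 + q (t(o, q) = q + 5 = 5 + q)
s(Z, C) = C + Z*(5 + C) (s(Z, C) = (C + 5)*Z + C = (5 + C)*Z + C = Z*(5 + C) + C = C + Z*(5 + C))
v(X, Q) = (-21 + X)*(9 + Q + 14*X) (v(X, Q) = (X - 21)*(Q + (9 + 5*X + 9*X)) = (-21 + X)*(Q + (9 + 14*X)) = (-21 + X)*(9 + Q + 14*X))
-v(36, t(9, 0)) = -(-189 - 285*36 - 21*(5 + 0) + 14*36² + (5 + 0)*36) = -(-189 - 10260 - 21*5 + 14*1296 + 5*36) = -(-189 - 10260 - 105 + 18144 + 180) = -1*7770 = -7770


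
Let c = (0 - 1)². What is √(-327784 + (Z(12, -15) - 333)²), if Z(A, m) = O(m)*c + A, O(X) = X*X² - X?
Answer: √13221977 ≈ 3636.2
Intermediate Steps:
O(X) = X³ - X
c = 1 (c = (-1)² = 1)
Z(A, m) = A + m³ - m (Z(A, m) = (m³ - m)*1 + A = (m³ - m) + A = A + m³ - m)
√(-327784 + (Z(12, -15) - 333)²) = √(-327784 + ((12 + (-15)³ - 1*(-15)) - 333)²) = √(-327784 + ((12 - 3375 + 15) - 333)²) = √(-327784 + (-3348 - 333)²) = √(-327784 + (-3681)²) = √(-327784 + 13549761) = √13221977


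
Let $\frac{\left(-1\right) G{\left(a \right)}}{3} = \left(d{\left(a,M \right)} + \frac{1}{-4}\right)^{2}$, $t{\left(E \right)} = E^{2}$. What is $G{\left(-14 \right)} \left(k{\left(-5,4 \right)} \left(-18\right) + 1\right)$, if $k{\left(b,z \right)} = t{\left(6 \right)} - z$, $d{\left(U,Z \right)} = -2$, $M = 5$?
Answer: $\frac{139725}{16} \approx 8732.8$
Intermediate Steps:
$k{\left(b,z \right)} = 36 - z$ ($k{\left(b,z \right)} = 6^{2} - z = 36 - z$)
$G{\left(a \right)} = - \frac{243}{16}$ ($G{\left(a \right)} = - 3 \left(-2 + \frac{1}{-4}\right)^{2} = - 3 \left(-2 - \frac{1}{4}\right)^{2} = - 3 \left(- \frac{9}{4}\right)^{2} = \left(-3\right) \frac{81}{16} = - \frac{243}{16}$)
$G{\left(-14 \right)} \left(k{\left(-5,4 \right)} \left(-18\right) + 1\right) = - \frac{243 \left(\left(36 - 4\right) \left(-18\right) + 1\right)}{16} = - \frac{243 \left(32 \left(-18\right) + 1\right)}{16} = - \frac{243 \left(-576 + 1\right)}{16} = \left(- \frac{243}{16}\right) \left(-575\right) = \frac{139725}{16}$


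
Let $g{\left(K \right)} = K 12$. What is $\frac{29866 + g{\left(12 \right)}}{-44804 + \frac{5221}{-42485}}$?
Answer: $- \frac{1274974850}{1903503161} \approx -0.6698$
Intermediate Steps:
$g{\left(K \right)} = 12 K$
$\frac{29866 + g{\left(12 \right)}}{-44804 + \frac{5221}{-42485}} = \frac{29866 + 12 \cdot 12}{-44804 + \frac{5221}{-42485}} = \frac{29866 + 144}{-44804 + 5221 \left(- \frac{1}{42485}\right)} = \frac{30010}{-44804 - \frac{5221}{42485}} = \frac{30010}{- \frac{1903503161}{42485}} = 30010 \left(- \frac{42485}{1903503161}\right) = - \frac{1274974850}{1903503161}$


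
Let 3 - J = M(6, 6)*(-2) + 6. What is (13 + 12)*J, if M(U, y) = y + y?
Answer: 525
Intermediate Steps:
M(U, y) = 2*y
J = 21 (J = 3 - ((2*6)*(-2) + 6) = 3 - (12*(-2) + 6) = 3 - (-24 + 6) = 3 - 1*(-18) = 3 + 18 = 21)
(13 + 12)*J = (13 + 12)*21 = 25*21 = 525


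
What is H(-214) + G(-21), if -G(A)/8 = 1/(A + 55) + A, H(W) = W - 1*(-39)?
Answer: -123/17 ≈ -7.2353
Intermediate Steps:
H(W) = 39 + W (H(W) = W + 39 = 39 + W)
G(A) = -8*A - 8/(55 + A) (G(A) = -8*(1/(A + 55) + A) = -8*(1/(55 + A) + A) = -8*(A + 1/(55 + A)) = -8*A - 8/(55 + A))
H(-214) + G(-21) = (39 - 214) + 8*(-1 - 1*(-21)**2 - 55*(-21))/(55 - 21) = -175 + 8*(-1 - 1*441 + 1155)/34 = -175 + 8*(1/34)*(-1 - 441 + 1155) = -175 + 8*(1/34)*713 = -175 + 2852/17 = -123/17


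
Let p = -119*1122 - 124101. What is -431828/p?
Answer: 431828/257619 ≈ 1.6762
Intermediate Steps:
p = -257619 (p = -133518 - 124101 = -257619)
-431828/p = -431828/(-257619) = -431828*(-1/257619) = 431828/257619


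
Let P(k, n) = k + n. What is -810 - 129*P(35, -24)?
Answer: -2229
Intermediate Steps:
-810 - 129*P(35, -24) = -810 - 129*(35 - 24) = -810 - 129*11 = -810 - 1419 = -2229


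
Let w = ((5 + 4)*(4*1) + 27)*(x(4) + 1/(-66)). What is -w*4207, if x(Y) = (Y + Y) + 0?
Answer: -46558869/22 ≈ -2.1163e+6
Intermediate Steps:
x(Y) = 2*Y (x(Y) = 2*Y + 0 = 2*Y)
w = 11067/22 (w = ((5 + 4)*(4*1) + 27)*(2*4 + 1/(-66)) = (9*4 + 27)*(8 - 1/66) = (36 + 27)*(527/66) = 63*(527/66) = 11067/22 ≈ 503.05)
-w*4207 = -11067*4207/22 = -1*46558869/22 = -46558869/22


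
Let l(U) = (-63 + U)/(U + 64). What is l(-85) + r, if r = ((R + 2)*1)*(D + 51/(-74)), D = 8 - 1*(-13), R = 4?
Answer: 100165/777 ≈ 128.91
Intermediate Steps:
l(U) = (-63 + U)/(64 + U)
D = 21 (D = 8 + 13 = 21)
r = 4509/37 (r = ((4 + 2)*1)*(21 + 51/(-74)) = (6*1)*(21 + 51*(-1/74)) = 6*(21 - 51/74) = 6*(1503/74) = 4509/37 ≈ 121.86)
l(-85) + r = (-63 - 85)/(64 - 85) + 4509/37 = -148/(-21) + 4509/37 = -1/21*(-148) + 4509/37 = 148/21 + 4509/37 = 100165/777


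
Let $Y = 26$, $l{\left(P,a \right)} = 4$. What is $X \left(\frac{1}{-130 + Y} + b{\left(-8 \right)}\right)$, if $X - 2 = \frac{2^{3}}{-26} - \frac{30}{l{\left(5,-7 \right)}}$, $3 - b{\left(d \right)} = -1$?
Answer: $- \frac{62665}{2704} \approx -23.175$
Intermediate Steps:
$b{\left(d \right)} = 4$ ($b{\left(d \right)} = 3 - -1 = 3 + 1 = 4$)
$X = - \frac{151}{26}$ ($X = 2 - \left(\frac{15}{2} - \frac{2^{3}}{-26}\right) = 2 + \left(8 \left(- \frac{1}{26}\right) - \frac{15}{2}\right) = 2 - \frac{203}{26} = - \frac{151}{26} \approx -5.8077$)
$X \left(\frac{1}{-130 + Y} + b{\left(-8 \right)}\right) = - \frac{151 \left(\frac{1}{-130 + 26} + 4\right)}{26} = - \frac{151 \left(\frac{1}{-104} + 4\right)}{26} = - \frac{151 \left(- \frac{1}{104} + 4\right)}{26} = \left(- \frac{151}{26}\right) \frac{415}{104} = - \frac{62665}{2704}$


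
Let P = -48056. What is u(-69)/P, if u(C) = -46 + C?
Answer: 115/48056 ≈ 0.0023930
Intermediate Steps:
u(-69)/P = (-46 - 69)/(-48056) = -115*(-1/48056) = 115/48056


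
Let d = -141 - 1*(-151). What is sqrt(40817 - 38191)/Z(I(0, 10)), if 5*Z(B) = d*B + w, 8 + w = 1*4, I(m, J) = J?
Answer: 5*sqrt(2626)/96 ≈ 2.6690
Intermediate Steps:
d = 10 (d = -141 + 151 = 10)
w = -4 (w = -8 + 1*4 = -8 + 4 = -4)
Z(B) = -4/5 + 2*B (Z(B) = (10*B - 4)/5 = (-4 + 10*B)/5 = -4/5 + 2*B)
sqrt(40817 - 38191)/Z(I(0, 10)) = sqrt(40817 - 38191)/(-4/5 + 2*10) = sqrt(2626)/(-4/5 + 20) = sqrt(2626)/(96/5) = sqrt(2626)*(5/96) = 5*sqrt(2626)/96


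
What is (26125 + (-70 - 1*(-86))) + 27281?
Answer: 53422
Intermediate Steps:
(26125 + (-70 - 1*(-86))) + 27281 = (26125 + (-70 + 86)) + 27281 = (26125 + 16) + 27281 = 26141 + 27281 = 53422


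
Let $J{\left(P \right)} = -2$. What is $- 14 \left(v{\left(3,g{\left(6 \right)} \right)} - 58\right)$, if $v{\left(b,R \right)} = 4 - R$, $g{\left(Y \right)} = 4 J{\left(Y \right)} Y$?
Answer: $84$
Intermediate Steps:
$g{\left(Y \right)} = - 8 Y$ ($g{\left(Y \right)} = 4 \left(-2\right) Y = - 8 Y$)
$- 14 \left(v{\left(3,g{\left(6 \right)} \right)} - 58\right) = - 14 \left(\left(4 - \left(-8\right) 6\right) - 58\right) = - 14 \left(\left(4 - -48\right) - 58\right) = - 14 \left(\left(4 + 48\right) - 58\right) = - 14 \left(52 - 58\right) = \left(-14\right) \left(-6\right) = 84$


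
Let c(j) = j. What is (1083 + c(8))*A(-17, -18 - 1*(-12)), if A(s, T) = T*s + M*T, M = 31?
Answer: -91644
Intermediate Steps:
A(s, T) = 31*T + T*s (A(s, T) = T*s + 31*T = 31*T + T*s)
(1083 + c(8))*A(-17, -18 - 1*(-12)) = (1083 + 8)*((-18 - 1*(-12))*(31 - 17)) = 1091*((-18 + 12)*14) = 1091*(-6*14) = 1091*(-84) = -91644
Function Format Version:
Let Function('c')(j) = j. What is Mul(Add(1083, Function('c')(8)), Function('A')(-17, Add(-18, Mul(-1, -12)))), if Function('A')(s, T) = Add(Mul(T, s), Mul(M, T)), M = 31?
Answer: -91644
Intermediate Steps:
Function('A')(s, T) = Add(Mul(31, T), Mul(T, s)) (Function('A')(s, T) = Add(Mul(T, s), Mul(31, T)) = Add(Mul(31, T), Mul(T, s)))
Mul(Add(1083, Function('c')(8)), Function('A')(-17, Add(-18, Mul(-1, -12)))) = Mul(Add(1083, 8), Mul(Add(-18, Mul(-1, -12)), Add(31, -17))) = Mul(1091, Mul(Add(-18, 12), 14)) = Mul(1091, Mul(-6, 14)) = Mul(1091, -84) = -91644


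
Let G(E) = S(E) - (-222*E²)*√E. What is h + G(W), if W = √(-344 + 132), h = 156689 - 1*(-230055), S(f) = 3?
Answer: 386747 - 47064*53^(¼)*(1 + I) ≈ 2.5976e+5 - 1.2699e+5*I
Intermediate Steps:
h = 386744 (h = 156689 + 230055 = 386744)
W = 2*I*√53 (W = √(-212) = 2*I*√53 ≈ 14.56*I)
G(E) = 3 + 222*E^(5/2) (G(E) = 3 - (-222*E²)*√E = 3 - (-222)*E^(5/2) = 3 + 222*E^(5/2))
h + G(W) = 386744 + (3 + 222*(2*I*√53)^(5/2)) = 386744 + (3 + 222*(212*√2*53^(¼)*(-√I))) = 386744 + (3 - 47064*√2*53^(¼)*√I) = 386747 - 47064*√2*53^(¼)*√I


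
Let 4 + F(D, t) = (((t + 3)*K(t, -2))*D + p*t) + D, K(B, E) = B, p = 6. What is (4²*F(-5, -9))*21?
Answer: -111888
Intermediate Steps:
F(D, t) = -4 + D + 6*t + D*t*(3 + t) (F(D, t) = -4 + ((((t + 3)*t)*D + 6*t) + D) = -4 + ((((3 + t)*t)*D + 6*t) + D) = -4 + (((t*(3 + t))*D + 6*t) + D) = -4 + ((D*t*(3 + t) + 6*t) + D) = -4 + ((6*t + D*t*(3 + t)) + D) = -4 + (D + 6*t + D*t*(3 + t)) = -4 + D + 6*t + D*t*(3 + t))
(4²*F(-5, -9))*21 = (4²*(-4 - 5 + 6*(-9) - 5*(-9)² + 3*(-5)*(-9)))*21 = (16*(-4 - 5 - 54 - 5*81 + 135))*21 = (16*(-4 - 5 - 54 - 405 + 135))*21 = (16*(-333))*21 = -5328*21 = -111888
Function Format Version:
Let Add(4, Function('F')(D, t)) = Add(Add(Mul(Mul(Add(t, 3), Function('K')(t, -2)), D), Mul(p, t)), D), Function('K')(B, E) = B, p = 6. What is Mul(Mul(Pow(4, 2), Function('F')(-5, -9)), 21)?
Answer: -111888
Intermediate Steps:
Function('F')(D, t) = Add(-4, D, Mul(6, t), Mul(D, t, Add(3, t))) (Function('F')(D, t) = Add(-4, Add(Add(Mul(Mul(Add(t, 3), t), D), Mul(6, t)), D)) = Add(-4, Add(Add(Mul(Mul(Add(3, t), t), D), Mul(6, t)), D)) = Add(-4, Add(Add(Mul(Mul(t, Add(3, t)), D), Mul(6, t)), D)) = Add(-4, Add(Add(Mul(D, t, Add(3, t)), Mul(6, t)), D)) = Add(-4, Add(Add(Mul(6, t), Mul(D, t, Add(3, t))), D)) = Add(-4, Add(D, Mul(6, t), Mul(D, t, Add(3, t)))) = Add(-4, D, Mul(6, t), Mul(D, t, Add(3, t))))
Mul(Mul(Pow(4, 2), Function('F')(-5, -9)), 21) = Mul(Mul(Pow(4, 2), Add(-4, -5, Mul(6, -9), Mul(-5, Pow(-9, 2)), Mul(3, -5, -9))), 21) = Mul(Mul(16, Add(-4, -5, -54, Mul(-5, 81), 135)), 21) = Mul(Mul(16, Add(-4, -5, -54, -405, 135)), 21) = Mul(Mul(16, -333), 21) = Mul(-5328, 21) = -111888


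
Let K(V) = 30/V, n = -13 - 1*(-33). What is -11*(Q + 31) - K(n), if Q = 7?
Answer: -839/2 ≈ -419.50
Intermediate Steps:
n = 20 (n = -13 + 33 = 20)
-11*(Q + 31) - K(n) = -11*(7 + 31) - 30/20 = -11*38 - 30/20 = -418 - 1*3/2 = -418 - 3/2 = -839/2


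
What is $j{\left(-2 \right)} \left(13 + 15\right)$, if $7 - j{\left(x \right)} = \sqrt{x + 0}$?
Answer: $196 - 28 i \sqrt{2} \approx 196.0 - 39.598 i$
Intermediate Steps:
$j{\left(x \right)} = 7 - \sqrt{x}$ ($j{\left(x \right)} = 7 - \sqrt{x + 0} = 7 - \sqrt{x}$)
$j{\left(-2 \right)} \left(13 + 15\right) = \left(7 - \sqrt{-2}\right) \left(13 + 15\right) = \left(7 - i \sqrt{2}\right) 28 = 196 - 28 i \sqrt{2}$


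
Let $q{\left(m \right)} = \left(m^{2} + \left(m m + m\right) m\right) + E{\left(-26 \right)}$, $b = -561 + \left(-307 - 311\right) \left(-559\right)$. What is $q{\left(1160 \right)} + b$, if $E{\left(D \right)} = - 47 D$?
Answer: $1563933323$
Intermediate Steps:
$b = 344901$ ($b = -561 + \left(-307 - 311\right) \left(-559\right) = -561 - -345462 = -561 + 345462 = 344901$)
$q{\left(m \right)} = 1222 + m^{2} + m \left(m + m^{2}\right)$ ($q{\left(m \right)} = \left(m^{2} + \left(m m + m\right) m\right) - -1222 = \left(m^{2} + \left(m^{2} + m\right) m\right) + 1222 = \left(m^{2} + \left(m + m^{2}\right) m\right) + 1222 = \left(m^{2} + m \left(m + m^{2}\right)\right) + 1222 = 1222 + m^{2} + m \left(m + m^{2}\right)$)
$q{\left(1160 \right)} + b = \left(1222 + 1160^{3} + 2 \cdot 1160^{2}\right) + 344901 = \left(1222 + 1560896000 + 2 \cdot 1345600\right) + 344901 = \left(1222 + 1560896000 + 2691200\right) + 344901 = 1563588422 + 344901 = 1563933323$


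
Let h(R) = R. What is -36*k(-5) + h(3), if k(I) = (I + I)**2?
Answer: -3597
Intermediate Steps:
k(I) = 4*I**2 (k(I) = (2*I)**2 = 4*I**2)
-36*k(-5) + h(3) = -144*(-5)**2 + 3 = -144*25 + 3 = -36*100 + 3 = -3600 + 3 = -3597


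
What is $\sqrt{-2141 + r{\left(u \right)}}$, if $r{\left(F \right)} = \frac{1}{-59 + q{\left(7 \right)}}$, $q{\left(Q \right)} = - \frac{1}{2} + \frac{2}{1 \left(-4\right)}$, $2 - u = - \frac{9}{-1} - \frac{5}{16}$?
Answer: $\frac{i \sqrt{1926915}}{30} \approx 46.271 i$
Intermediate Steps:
$u = - \frac{107}{16}$ ($u = 2 - \left(- \frac{9}{-1} - \frac{5}{16}\right) = 2 - \left(\left(-9\right) \left(-1\right) - \frac{5}{16}\right) = 2 - \left(9 - \frac{5}{16}\right) = 2 - \frac{139}{16} = - \frac{107}{16} \approx -6.6875$)
$q{\left(Q \right)} = -1$ ($q{\left(Q \right)} = \left(-1\right) \frac{1}{2} + \frac{2}{-4} = - \frac{1}{2} + 2 \left(- \frac{1}{4}\right) = - \frac{1}{2} - \frac{1}{2} = -1$)
$r{\left(F \right)} = - \frac{1}{60}$ ($r{\left(F \right)} = \frac{1}{-59 - 1} = \frac{1}{-60} = - \frac{1}{60}$)
$\sqrt{-2141 + r{\left(u \right)}} = \sqrt{-2141 - \frac{1}{60}} = \sqrt{- \frac{128461}{60}} = \frac{i \sqrt{1926915}}{30}$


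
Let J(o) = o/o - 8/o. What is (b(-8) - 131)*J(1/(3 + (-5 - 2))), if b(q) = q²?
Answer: -2211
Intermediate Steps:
J(o) = 1 - 8/o
(b(-8) - 131)*J(1/(3 + (-5 - 2))) = ((-8)² - 131)*((-8 + 1/(3 + (-5 - 2)))/(1/(3 + (-5 - 2)))) = (64 - 131)*((-8 + 1/(3 - 7))/(1/(3 - 7))) = -67*(-8 + 1/(-4))/(1/(-4)) = -67*(-8 - ¼)/(-¼) = -(-268)*(-33)/4 = -67*33 = -2211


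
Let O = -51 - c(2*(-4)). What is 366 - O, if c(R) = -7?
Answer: 410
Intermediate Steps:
O = -44 (O = -51 - 1*(-7) = -51 + 7 = -44)
366 - O = 366 - 1*(-44) = 366 + 44 = 410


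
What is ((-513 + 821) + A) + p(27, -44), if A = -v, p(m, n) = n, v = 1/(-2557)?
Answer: 675049/2557 ≈ 264.00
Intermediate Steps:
v = -1/2557 ≈ -0.00039108
A = 1/2557 (A = -1*(-1/2557) = 1/2557 ≈ 0.00039108)
((-513 + 821) + A) + p(27, -44) = ((-513 + 821) + 1/2557) - 44 = (308 + 1/2557) - 44 = 787557/2557 - 44 = 675049/2557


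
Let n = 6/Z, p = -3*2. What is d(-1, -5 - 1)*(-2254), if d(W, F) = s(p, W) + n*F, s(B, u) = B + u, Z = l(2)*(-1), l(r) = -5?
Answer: 160034/5 ≈ 32007.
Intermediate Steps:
p = -6
Z = 5 (Z = -5*(-1) = 5)
n = 6/5 ≈ 1.2000
d(W, F) = -6 + W + 6*F/5 (d(W, F) = (-6 + W) + 6*F/5 = -6 + W + 6*F/5)
d(-1, -5 - 1)*(-2254) = (-6 - 1 + 6*(-5 - 1)/5)*(-2254) = (-6 - 1 + (6/5)*(-6))*(-2254) = (-6 - 1 - 36/5)*(-2254) = -71/5*(-2254) = 160034/5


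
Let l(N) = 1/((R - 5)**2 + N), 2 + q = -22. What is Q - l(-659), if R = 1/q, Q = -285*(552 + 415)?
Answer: -100576465509/364943 ≈ -2.7560e+5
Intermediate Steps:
q = -24 (q = -2 - 22 = -24)
Q = -275595 (Q = -285*967 = -275595)
R = -1/24 (R = 1/(-24) = -1/24 ≈ -0.041667)
l(N) = 1/(14641/576 + N) (l(N) = 1/((-1/24 - 5)**2 + N) = 1/((-121/24)**2 + N) = 1/(14641/576 + N))
Q - l(-659) = -275595 - 576/(14641 + 576*(-659)) = -275595 - 576/(14641 - 379584) = -275595 - 576/(-364943) = -275595 - 576*(-1)/364943 = -275595 - 1*(-576/364943) = -275595 + 576/364943 = -100576465509/364943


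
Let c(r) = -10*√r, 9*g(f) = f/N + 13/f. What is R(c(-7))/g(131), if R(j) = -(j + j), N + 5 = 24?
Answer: 112005*I*√7/4352 ≈ 68.092*I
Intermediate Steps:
N = 19 (N = -5 + 24 = 19)
g(f) = f/171 + 13/(9*f) (g(f) = (f/19 + 13/f)/9 = (13/f + f/19)/9 = f/171 + 13/(9*f))
R(j) = -2*j
R(c(-7))/g(131) = (-(-20)*√(-7))/(((1/171)*(247 + 131²)/131)) = (-(-20)*I*√7)/(((1/171)*(1/131)*(247 + 17161))) = (-(-20)*I*√7)/(((1/171)*(1/131)*17408)) = (20*I*√7)/(17408/22401) = (20*I*√7)*(22401/17408) = 112005*I*√7/4352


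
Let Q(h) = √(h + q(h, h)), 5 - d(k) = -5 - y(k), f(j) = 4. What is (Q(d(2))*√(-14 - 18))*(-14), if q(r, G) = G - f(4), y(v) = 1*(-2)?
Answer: -112*I*√6 ≈ -274.34*I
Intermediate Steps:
y(v) = -2
q(r, G) = -4 + G (q(r, G) = G - 1*4 = G - 4 = -4 + G)
d(k) = 8 (d(k) = 5 - (-5 - 1*(-2)) = 5 - (-5 + 2) = 5 - 1*(-3) = 5 + 3 = 8)
Q(h) = √(-4 + 2*h) (Q(h) = √(h + (-4 + h)) = √(-4 + 2*h))
(Q(d(2))*√(-14 - 18))*(-14) = (√(-4 + 2*8)*√(-14 - 18))*(-14) = (√(-4 + 16)*√(-32))*(-14) = (√12*(4*I*√2))*(-14) = ((2*√3)*(4*I*√2))*(-14) = (8*I*√6)*(-14) = -112*I*√6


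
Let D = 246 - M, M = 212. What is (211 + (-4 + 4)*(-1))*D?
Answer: 7174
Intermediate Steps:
D = 34 (D = 246 - 1*212 = 246 - 212 = 34)
(211 + (-4 + 4)*(-1))*D = (211 + (-4 + 4)*(-1))*34 = (211 + 0*(-1))*34 = (211 + 0)*34 = 211*34 = 7174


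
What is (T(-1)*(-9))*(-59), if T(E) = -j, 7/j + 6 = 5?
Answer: 3717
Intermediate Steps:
j = -7 (j = 7/(-6 + 5) = 7/(-1) = 7*(-1) = -7)
T(E) = 7 (T(E) = -1*(-7) = 7)
(T(-1)*(-9))*(-59) = (7*(-9))*(-59) = -63*(-59) = 3717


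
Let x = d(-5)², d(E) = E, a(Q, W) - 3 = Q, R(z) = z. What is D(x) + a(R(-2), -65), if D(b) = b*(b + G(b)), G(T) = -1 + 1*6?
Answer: 751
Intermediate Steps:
a(Q, W) = 3 + Q
G(T) = 5 (G(T) = -1 + 6 = 5)
x = 25 (x = (-5)² = 25)
D(b) = b*(5 + b) (D(b) = b*(b + 5) = b*(5 + b))
D(x) + a(R(-2), -65) = 25*(5 + 25) + (3 - 2) = 25*30 + 1 = 750 + 1 = 751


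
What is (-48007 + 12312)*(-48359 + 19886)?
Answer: 1016343735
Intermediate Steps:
(-48007 + 12312)*(-48359 + 19886) = -35695*(-28473) = 1016343735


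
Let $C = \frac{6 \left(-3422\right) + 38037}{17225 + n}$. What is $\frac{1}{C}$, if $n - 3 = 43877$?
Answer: $\frac{12221}{3501} \approx 3.4907$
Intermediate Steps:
$n = 43880$ ($n = 3 + 43877 = 43880$)
$C = \frac{3501}{12221}$ ($C = \frac{6 \left(-3422\right) + 38037}{17225 + 43880} = \frac{-20532 + 38037}{61105} = 17505 \cdot \frac{1}{61105} = \frac{3501}{12221} \approx 0.28647$)
$\frac{1}{C} = \frac{1}{\frac{3501}{12221}} = \frac{12221}{3501}$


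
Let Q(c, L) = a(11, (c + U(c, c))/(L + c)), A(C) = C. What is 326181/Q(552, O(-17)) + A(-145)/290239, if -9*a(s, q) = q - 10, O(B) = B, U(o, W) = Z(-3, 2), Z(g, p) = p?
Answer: 455838202856665/1391986244 ≈ 3.2747e+5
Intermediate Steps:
U(o, W) = 2
a(s, q) = 10/9 - q/9 (a(s, q) = -(q - 10)/9 = -(-10 + q)/9 = 10/9 - q/9)
Q(c, L) = 10/9 - (2 + c)/(9*(L + c)) (Q(c, L) = 10/9 - (c + 2)/(9*(L + c)) = 10/9 - (2 + c)/(9*(L + c)))
326181/Q(552, O(-17)) + A(-145)/290239 = 326181/(((-2/9 + 552 + (10/9)*(-17))/(-17 + 552))) - 145/290239 = 326181/(((-2/9 + 552 - 170/9)/535)) - 145*1/290239 = 326181/(((1/535)*(4796/9))) - 145/290239 = 326181/(4796/4815) - 145/290239 = 326181*(4815/4796) - 145/290239 = 1570561515/4796 - 145/290239 = 455838202856665/1391986244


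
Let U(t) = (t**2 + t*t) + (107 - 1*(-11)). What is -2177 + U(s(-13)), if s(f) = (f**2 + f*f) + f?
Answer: 209191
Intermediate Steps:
s(f) = f + 2*f**2 (s(f) = (f**2 + f**2) + f = 2*f**2 + f = f + 2*f**2)
U(t) = 118 + 2*t**2 (U(t) = (t**2 + t**2) + (107 + 11) = 2*t**2 + 118 = 118 + 2*t**2)
-2177 + U(s(-13)) = -2177 + (118 + 2*(-13*(1 + 2*(-13)))**2) = -2177 + (118 + 2*(-13*(1 - 26))**2) = -2177 + (118 + 2*(-13*(-25))**2) = -2177 + (118 + 2*325**2) = -2177 + (118 + 2*105625) = -2177 + (118 + 211250) = -2177 + 211368 = 209191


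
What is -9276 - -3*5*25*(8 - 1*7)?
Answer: -8901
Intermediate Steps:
-9276 - -3*5*25*(8 - 1*7) = -9276 - (-15*25)*(8 - 7) = -9276 - (-375) = -9276 - 1*(-375) = -9276 + 375 = -8901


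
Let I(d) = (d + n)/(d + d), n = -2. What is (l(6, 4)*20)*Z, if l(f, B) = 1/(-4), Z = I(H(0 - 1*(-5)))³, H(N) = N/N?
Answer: 5/8 ≈ 0.62500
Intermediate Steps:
H(N) = 1
I(d) = (-2 + d)/(2*d) (I(d) = (d - 2)/(d + d) = (-2 + d)/((2*d)) = (-2 + d)*(1/(2*d)) = (-2 + d)/(2*d))
Z = -⅛ (Z = ((½)*(-2 + 1)/1)³ = ((½)*1*(-1))³ = (-½)³ = -⅛ ≈ -0.12500)
l(f, B) = -¼
(l(6, 4)*20)*Z = -¼*20*(-⅛) = -5*(-⅛) = 5/8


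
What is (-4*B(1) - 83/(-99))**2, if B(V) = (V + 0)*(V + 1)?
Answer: 502681/9801 ≈ 51.289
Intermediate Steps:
B(V) = V*(1 + V)
(-4*B(1) - 83/(-99))**2 = (-4*(1 + 1) - 83/(-99))**2 = (-4*2 - 83*(-1/99))**2 = (-4*2 + 83/99)**2 = (-8 + 83/99)**2 = (-709/99)**2 = 502681/9801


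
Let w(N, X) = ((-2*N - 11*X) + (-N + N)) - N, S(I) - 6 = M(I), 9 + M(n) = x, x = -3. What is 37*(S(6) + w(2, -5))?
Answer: 1591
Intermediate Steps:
M(n) = -12 (M(n) = -9 - 3 = -12)
S(I) = -6 (S(I) = 6 - 12 = -6)
w(N, X) = -11*X - 3*N (w(N, X) = ((-11*X - 2*N) + 0) - N = (-11*X - 2*N) - N = -11*X - 3*N)
37*(S(6) + w(2, -5)) = 37*(-6 + (-11*(-5) - 3*2)) = 37*(-6 + (55 - 6)) = 37*(-6 + 49) = 37*43 = 1591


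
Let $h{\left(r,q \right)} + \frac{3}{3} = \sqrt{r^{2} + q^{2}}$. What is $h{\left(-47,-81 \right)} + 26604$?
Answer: $26603 + \sqrt{8770} \approx 26697.0$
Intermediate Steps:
$h{\left(r,q \right)} = -1 + \sqrt{q^{2} + r^{2}}$ ($h{\left(r,q \right)} = -1 + \sqrt{r^{2} + q^{2}} = -1 + \sqrt{q^{2} + r^{2}}$)
$h{\left(-47,-81 \right)} + 26604 = \left(-1 + \sqrt{\left(-81\right)^{2} + \left(-47\right)^{2}}\right) + 26604 = \left(-1 + \sqrt{6561 + 2209}\right) + 26604 = \left(-1 + \sqrt{8770}\right) + 26604 = 26603 + \sqrt{8770}$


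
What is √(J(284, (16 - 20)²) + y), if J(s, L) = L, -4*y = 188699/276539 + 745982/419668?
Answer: √207215675918388720514774/116054569052 ≈ 3.9224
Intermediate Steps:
y = -142742024115/232109138104 (y = -(188699/276539 + 745982/419668)/4 = -(188699*(1/276539) + 745982*(1/419668))/4 = -(188699/276539 + 372991/209834)/4 = -¼*142742024115/58027284526 = -142742024115/232109138104 ≈ -0.61498)
√(J(284, (16 - 20)²) + y) = √((16 - 20)² - 142742024115/232109138104) = √((-4)² - 142742024115/232109138104) = √(16 - 142742024115/232109138104) = √(3571004185549/232109138104) = √207215675918388720514774/116054569052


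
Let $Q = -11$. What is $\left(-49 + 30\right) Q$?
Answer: $209$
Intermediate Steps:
$\left(-49 + 30\right) Q = \left(-49 + 30\right) \left(-11\right) = \left(-19\right) \left(-11\right) = 209$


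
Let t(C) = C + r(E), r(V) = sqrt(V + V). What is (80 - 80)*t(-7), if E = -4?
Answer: 0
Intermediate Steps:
r(V) = sqrt(2)*sqrt(V) (r(V) = sqrt(2*V) = sqrt(2)*sqrt(V))
t(C) = C + 2*I*sqrt(2) (t(C) = C + sqrt(2)*sqrt(-4) = C + sqrt(2)*(2*I) = C + 2*I*sqrt(2))
(80 - 80)*t(-7) = (80 - 80)*(-7 + 2*I*sqrt(2)) = 0*(-7 + 2*I*sqrt(2)) = 0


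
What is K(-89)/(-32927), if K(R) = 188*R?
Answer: 16732/32927 ≈ 0.50815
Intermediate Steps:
K(-89)/(-32927) = (188*(-89))/(-32927) = -16732*(-1/32927) = 16732/32927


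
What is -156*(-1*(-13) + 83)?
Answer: -14976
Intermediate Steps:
-156*(-1*(-13) + 83) = -156*(13 + 83) = -156*96 = -14976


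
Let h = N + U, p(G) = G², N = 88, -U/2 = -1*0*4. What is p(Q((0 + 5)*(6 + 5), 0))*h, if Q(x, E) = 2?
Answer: 352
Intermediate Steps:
U = 0 (U = -2*(-1*0)*4 = -0*4 = -2*0 = 0)
h = 88 (h = 88 + 0 = 88)
p(Q((0 + 5)*(6 + 5), 0))*h = 2²*88 = 4*88 = 352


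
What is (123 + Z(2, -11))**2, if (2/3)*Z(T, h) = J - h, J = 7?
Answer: 22500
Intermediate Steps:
Z(T, h) = 21/2 - 3*h/2 (Z(T, h) = 3*(7 - h)/2 = 21/2 - 3*h/2)
(123 + Z(2, -11))**2 = (123 + (21/2 - 3/2*(-11)))**2 = (123 + (21/2 + 33/2))**2 = (123 + 27)**2 = 150**2 = 22500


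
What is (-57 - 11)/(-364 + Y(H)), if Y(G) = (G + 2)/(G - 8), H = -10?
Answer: 153/818 ≈ 0.18704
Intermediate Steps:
Y(G) = (2 + G)/(-8 + G)
(-57 - 11)/(-364 + Y(H)) = (-57 - 11)/(-364 + (2 - 10)/(-8 - 10)) = -68/(-364 - 8/(-18)) = -68/(-364 - 1/18*(-8)) = -68/(-364 + 4/9) = -68/(-3272/9) = -68*(-9/3272) = 153/818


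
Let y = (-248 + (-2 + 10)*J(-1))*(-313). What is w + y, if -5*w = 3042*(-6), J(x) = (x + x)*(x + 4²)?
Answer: 781972/5 ≈ 1.5639e+5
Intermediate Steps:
J(x) = 2*x*(16 + x) (J(x) = (2*x)*(x + 16) = (2*x)*(16 + x) = 2*x*(16 + x))
y = 152744 (y = (-248 + (-2 + 10)*(2*(-1)*(16 - 1)))*(-313) = (-248 + 8*(2*(-1)*15))*(-313) = (-248 + 8*(-30))*(-313) = (-248 - 240)*(-313) = -488*(-313) = 152744)
w = 18252/5 (w = -3042*(-6)/5 = -⅕*(-18252) = 18252/5 ≈ 3650.4)
w + y = 18252/5 + 152744 = 781972/5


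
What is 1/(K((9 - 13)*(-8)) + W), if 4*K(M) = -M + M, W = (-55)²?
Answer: 1/3025 ≈ 0.00033058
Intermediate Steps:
W = 3025
K(M) = 0 (K(M) = (-M + M)/4 = (¼)*0 = 0)
1/(K((9 - 13)*(-8)) + W) = 1/(0 + 3025) = 1/3025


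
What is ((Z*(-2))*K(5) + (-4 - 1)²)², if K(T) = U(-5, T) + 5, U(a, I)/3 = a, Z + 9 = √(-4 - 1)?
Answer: 22025 - 6200*I*√5 ≈ 22025.0 - 13864.0*I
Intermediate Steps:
Z = -9 + I*√5 (Z = -9 + √(-4 - 1) = -9 + √(-5) = -9 + I*√5 ≈ -9.0 + 2.2361*I)
U(a, I) = 3*a
K(T) = -10 (K(T) = 3*(-5) + 5 = -15 + 5 = -10)
((Z*(-2))*K(5) + (-4 - 1)²)² = (((-9 + I*√5)*(-2))*(-10) + (-4 - 1)²)² = ((18 - 2*I*√5)*(-10) + (-5)²)² = ((-180 + 20*I*√5) + 25)² = (-155 + 20*I*√5)²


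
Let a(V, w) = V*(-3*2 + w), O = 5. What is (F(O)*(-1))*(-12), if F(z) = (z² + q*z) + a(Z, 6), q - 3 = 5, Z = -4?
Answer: 780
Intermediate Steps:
q = 8 (q = 3 + 5 = 8)
a(V, w) = V*(-6 + w)
F(z) = z² + 8*z (F(z) = (z² + 8*z) - 4*(-6 + 6) = (z² + 8*z) - 4*0 = (z² + 8*z) + 0 = z² + 8*z)
(F(O)*(-1))*(-12) = ((5*(8 + 5))*(-1))*(-12) = ((5*13)*(-1))*(-12) = (65*(-1))*(-12) = -65*(-12) = 780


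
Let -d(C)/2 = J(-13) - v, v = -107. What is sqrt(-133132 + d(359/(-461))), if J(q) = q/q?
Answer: 2*I*sqrt(33337) ≈ 365.17*I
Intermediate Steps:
J(q) = 1
d(C) = -216 (d(C) = -2*(1 - 1*(-107)) = -2*(1 + 107) = -2*108 = -216)
sqrt(-133132 + d(359/(-461))) = sqrt(-133132 - 216) = sqrt(-133348) = 2*I*sqrt(33337)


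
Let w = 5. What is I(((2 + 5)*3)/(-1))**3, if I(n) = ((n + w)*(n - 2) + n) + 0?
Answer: 41781923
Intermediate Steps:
I(n) = n + (-2 + n)*(5 + n) (I(n) = ((n + 5)*(n - 2) + n) + 0 = ((5 + n)*(-2 + n) + n) + 0 = ((-2 + n)*(5 + n) + n) + 0 = (n + (-2 + n)*(5 + n)) + 0 = n + (-2 + n)*(5 + n))
I(((2 + 5)*3)/(-1))**3 = (-10 + (((2 + 5)*3)/(-1))**2 + 4*(((2 + 5)*3)/(-1)))**3 = (-10 + ((7*3)*(-1))**2 + 4*((7*3)*(-1)))**3 = (-10 + (21*(-1))**2 + 4*(21*(-1)))**3 = (-10 + (-21)**2 + 4*(-21))**3 = (-10 + 441 - 84)**3 = 347**3 = 41781923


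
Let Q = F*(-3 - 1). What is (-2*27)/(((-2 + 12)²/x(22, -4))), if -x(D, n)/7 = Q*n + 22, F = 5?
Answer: 9639/25 ≈ 385.56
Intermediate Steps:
Q = -20 (Q = 5*(-3 - 1) = 5*(-4) = -20)
x(D, n) = -154 + 140*n (x(D, n) = -7*(-20*n + 22) = -7*(22 - 20*n) = -154 + 140*n)
(-2*27)/(((-2 + 12)²/x(22, -4))) = (-2*27)/(((-2 + 12)²/(-154 + 140*(-4)))) = -54/(10²/(-154 - 560)) = -54/(100/(-714)) = -54/(100*(-1/714)) = -54/(-50/357) = -54*(-357/50) = 9639/25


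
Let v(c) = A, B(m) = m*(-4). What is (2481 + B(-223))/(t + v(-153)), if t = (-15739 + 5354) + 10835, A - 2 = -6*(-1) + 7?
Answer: 3373/465 ≈ 7.2538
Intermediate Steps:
B(m) = -4*m
A = 15 (A = 2 + (-6*(-1) + 7) = 2 + (6 + 7) = 2 + 13 = 15)
v(c) = 15
t = 450 (t = -10385 + 10835 = 450)
(2481 + B(-223))/(t + v(-153)) = (2481 - 4*(-223))/(450 + 15) = (2481 + 892)/465 = 3373*(1/465) = 3373/465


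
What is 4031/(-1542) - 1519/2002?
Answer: -371870/110253 ≈ -3.3729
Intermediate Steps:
4031/(-1542) - 1519/2002 = 4031*(-1/1542) - 1519*1/2002 = -4031/1542 - 217/286 = -371870/110253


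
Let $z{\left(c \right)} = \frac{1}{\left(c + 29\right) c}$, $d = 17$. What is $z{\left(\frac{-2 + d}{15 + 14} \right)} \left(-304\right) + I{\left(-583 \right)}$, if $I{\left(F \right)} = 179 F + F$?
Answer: $- \frac{168460658}{1605} \approx -1.0496 \cdot 10^{5}$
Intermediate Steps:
$z{\left(c \right)} = \frac{1}{c \left(29 + c\right)}$ ($z{\left(c \right)} = \frac{1}{\left(29 + c\right) c} = \frac{1}{c \left(29 + c\right)}$)
$I{\left(F \right)} = 180 F$
$z{\left(\frac{-2 + d}{15 + 14} \right)} \left(-304\right) + I{\left(-583 \right)} = \frac{1}{\frac{-2 + 17}{15 + 14} \left(29 + \frac{-2 + 17}{15 + 14}\right)} \left(-304\right) + 180 \left(-583\right) = \frac{1}{\frac{15}{29} \left(29 + \frac{15}{29}\right)} \left(-304\right) - 104940 = \frac{29}{15 \cdot \frac{856}{29}} \left(-304\right) - 104940 = \frac{29}{15} \cdot \frac{29}{856} \left(-304\right) - 104940 = \frac{841}{12840} \left(-304\right) - 104940 = - \frac{31958}{1605} - 104940 = - \frac{168460658}{1605}$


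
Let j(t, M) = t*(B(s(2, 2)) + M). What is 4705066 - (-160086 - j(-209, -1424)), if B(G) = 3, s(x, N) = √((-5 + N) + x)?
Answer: 5162141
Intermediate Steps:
s(x, N) = √(-5 + N + x)
j(t, M) = t*(3 + M)
4705066 - (-160086 - j(-209, -1424)) = 4705066 - (-160086 - (-209)*(3 - 1424)) = 4705066 - (-160086 - (-209)*(-1421)) = 4705066 - (-160086 - 1*296989) = 4705066 - (-160086 - 296989) = 4705066 - 1*(-457075) = 4705066 + 457075 = 5162141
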